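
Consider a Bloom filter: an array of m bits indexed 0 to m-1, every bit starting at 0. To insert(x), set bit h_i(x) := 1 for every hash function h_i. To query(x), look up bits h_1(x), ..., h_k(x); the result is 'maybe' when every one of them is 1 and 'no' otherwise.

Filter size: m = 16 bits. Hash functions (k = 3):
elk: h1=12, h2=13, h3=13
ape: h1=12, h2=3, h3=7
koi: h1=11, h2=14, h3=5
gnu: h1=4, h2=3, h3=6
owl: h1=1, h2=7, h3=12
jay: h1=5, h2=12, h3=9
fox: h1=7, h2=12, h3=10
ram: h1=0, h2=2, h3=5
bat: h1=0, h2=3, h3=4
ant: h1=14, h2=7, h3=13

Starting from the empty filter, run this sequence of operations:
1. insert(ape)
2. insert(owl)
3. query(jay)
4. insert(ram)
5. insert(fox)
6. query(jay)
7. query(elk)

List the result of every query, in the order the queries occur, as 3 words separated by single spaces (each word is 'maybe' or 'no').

Start: bits=0000000000000000
Op 1: insert ape -> sets bits 3 7 12 -> bits=0001000100001000
Op 2: insert owl -> sets bits 1 7 12 -> bits=0101000100001000
Op 3: query jay -> checks bit5=0, bit9=0, bit12=1 (has a 0) -> no
Op 4: insert ram -> sets bits 0 2 5 -> bits=1111010100001000
Op 5: insert fox -> sets bits 7 10 12 -> bits=1111010100101000
Op 6: query jay -> checks bit5=1, bit9=0, bit12=1 (has a 0) -> no
Op 7: query elk -> checks bit12=1, bit13=0 (has a 0) -> no
Query results in order: no no no

Answer: no no no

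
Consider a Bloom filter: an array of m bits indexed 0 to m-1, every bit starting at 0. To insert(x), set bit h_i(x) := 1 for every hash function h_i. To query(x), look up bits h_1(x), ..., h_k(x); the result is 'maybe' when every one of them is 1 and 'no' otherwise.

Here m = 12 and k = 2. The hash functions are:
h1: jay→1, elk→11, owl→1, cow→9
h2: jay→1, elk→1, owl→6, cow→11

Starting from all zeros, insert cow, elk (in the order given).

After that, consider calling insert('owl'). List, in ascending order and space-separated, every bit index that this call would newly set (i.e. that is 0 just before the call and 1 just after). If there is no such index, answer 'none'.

Start: bits=000000000000
After insert 'cow': sets bits 9 11 -> bits=000000000101
After insert 'elk': sets bits 1 11 -> bits=010000000101
insert 'owl' would touch bits 1 6; currently bit1=1, bit6=0
Bits that are 0 among those (would change 0->1): 6

Answer: 6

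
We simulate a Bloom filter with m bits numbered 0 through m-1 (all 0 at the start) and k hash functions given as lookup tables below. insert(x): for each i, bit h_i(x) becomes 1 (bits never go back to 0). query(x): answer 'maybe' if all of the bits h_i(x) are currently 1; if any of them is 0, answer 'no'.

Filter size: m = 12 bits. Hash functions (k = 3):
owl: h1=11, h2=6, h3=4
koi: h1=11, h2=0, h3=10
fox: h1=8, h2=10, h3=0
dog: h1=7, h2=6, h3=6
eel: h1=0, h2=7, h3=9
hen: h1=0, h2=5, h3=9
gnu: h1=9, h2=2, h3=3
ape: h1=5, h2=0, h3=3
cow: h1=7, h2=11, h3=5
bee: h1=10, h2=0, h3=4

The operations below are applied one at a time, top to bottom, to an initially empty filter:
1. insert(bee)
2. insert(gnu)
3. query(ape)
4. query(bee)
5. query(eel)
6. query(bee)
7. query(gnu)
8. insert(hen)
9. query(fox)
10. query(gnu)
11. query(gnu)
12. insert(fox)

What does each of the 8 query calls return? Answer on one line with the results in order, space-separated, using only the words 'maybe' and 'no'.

Answer: no maybe no maybe maybe no maybe maybe

Derivation:
Start: bits=000000000000
Op 1: insert bee -> sets bits 0 4 10 -> bits=100010000010
Op 2: insert gnu -> sets bits 2 3 9 -> bits=101110000110
Op 3: query ape -> checks bit0=1, bit3=1, bit5=0 (has a 0) -> no
Op 4: query bee -> checks bit0=1, bit4=1, bit10=1 (all 1) -> maybe
Op 5: query eel -> checks bit0=1, bit7=0, bit9=1 (has a 0) -> no
Op 6: query bee -> checks bit0=1, bit4=1, bit10=1 (all 1) -> maybe
Op 7: query gnu -> checks bit2=1, bit3=1, bit9=1 (all 1) -> maybe
Op 8: insert hen -> sets bits 0 5 9 -> bits=101111000110
Op 9: query fox -> checks bit0=1, bit8=0, bit10=1 (has a 0) -> no
Op 10: query gnu -> checks bit2=1, bit3=1, bit9=1 (all 1) -> maybe
Op 11: query gnu -> checks bit2=1, bit3=1, bit9=1 (all 1) -> maybe
Op 12: insert fox -> sets bits 0 8 10 -> bits=101111001110
Query results in order: no maybe no maybe maybe no maybe maybe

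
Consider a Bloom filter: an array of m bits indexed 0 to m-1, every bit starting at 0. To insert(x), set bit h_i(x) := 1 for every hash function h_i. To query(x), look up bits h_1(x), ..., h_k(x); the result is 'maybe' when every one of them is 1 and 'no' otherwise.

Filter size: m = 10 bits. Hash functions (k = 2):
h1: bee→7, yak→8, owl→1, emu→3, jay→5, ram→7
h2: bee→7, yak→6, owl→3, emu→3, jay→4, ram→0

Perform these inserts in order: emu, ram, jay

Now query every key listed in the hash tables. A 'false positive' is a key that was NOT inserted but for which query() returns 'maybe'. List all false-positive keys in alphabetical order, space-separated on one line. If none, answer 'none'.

Answer: bee

Derivation:
Start: bits=0000000000
After insert 'emu': sets bits 3 -> bits=0001000000
After insert 'ram': sets bits 0 7 -> bits=1001000100
After insert 'jay': sets bits 4 5 -> bits=1001110100
Not inserted: bee owl yak — query each against bits=1001110100:
query bee: checks bit7=1 (all 1) -> maybe => FALSE POSITIVE
query owl: checks bit1=0, bit3=1 (has a 0) -> no => not a false positive
query yak: checks bit6=0, bit8=0 (has a 0) -> no => not a false positive
False positives (alphabetical): bee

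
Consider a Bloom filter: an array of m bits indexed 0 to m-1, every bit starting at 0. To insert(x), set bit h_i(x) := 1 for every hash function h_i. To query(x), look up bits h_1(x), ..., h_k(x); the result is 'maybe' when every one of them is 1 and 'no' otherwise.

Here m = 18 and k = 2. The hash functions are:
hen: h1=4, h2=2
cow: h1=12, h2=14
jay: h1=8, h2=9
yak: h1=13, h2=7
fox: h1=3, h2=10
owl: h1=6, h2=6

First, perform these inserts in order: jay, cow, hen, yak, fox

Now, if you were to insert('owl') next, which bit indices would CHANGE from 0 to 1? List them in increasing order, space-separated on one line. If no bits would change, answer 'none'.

Answer: 6

Derivation:
Start: bits=000000000000000000
After insert 'jay': sets bits 8 9 -> bits=000000001100000000
After insert 'cow': sets bits 12 14 -> bits=000000001100101000
After insert 'hen': sets bits 2 4 -> bits=001010001100101000
After insert 'yak': sets bits 7 13 -> bits=001010011100111000
After insert 'fox': sets bits 3 10 -> bits=001110011110111000
insert 'owl' would touch bits 6; currently bit6=0
Bits that are 0 among those (would change 0->1): 6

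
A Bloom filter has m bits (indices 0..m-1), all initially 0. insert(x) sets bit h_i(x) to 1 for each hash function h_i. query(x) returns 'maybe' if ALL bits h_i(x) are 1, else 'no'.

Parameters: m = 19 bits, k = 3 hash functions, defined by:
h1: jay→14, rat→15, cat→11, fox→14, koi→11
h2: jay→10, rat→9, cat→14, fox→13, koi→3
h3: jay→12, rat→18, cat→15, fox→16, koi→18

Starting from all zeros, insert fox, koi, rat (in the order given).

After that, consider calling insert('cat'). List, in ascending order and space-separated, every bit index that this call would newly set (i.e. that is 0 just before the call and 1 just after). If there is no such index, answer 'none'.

Answer: none

Derivation:
Start: bits=0000000000000000000
After insert 'fox': sets bits 13 14 16 -> bits=0000000000000110100
After insert 'koi': sets bits 3 11 18 -> bits=0001000000010110101
After insert 'rat': sets bits 9 15 18 -> bits=0001000001010111101
insert 'cat' would touch bits 11 14 15; currently bit11=1, bit14=1, bit15=1
Bits that are 0 among those (would change 0->1): none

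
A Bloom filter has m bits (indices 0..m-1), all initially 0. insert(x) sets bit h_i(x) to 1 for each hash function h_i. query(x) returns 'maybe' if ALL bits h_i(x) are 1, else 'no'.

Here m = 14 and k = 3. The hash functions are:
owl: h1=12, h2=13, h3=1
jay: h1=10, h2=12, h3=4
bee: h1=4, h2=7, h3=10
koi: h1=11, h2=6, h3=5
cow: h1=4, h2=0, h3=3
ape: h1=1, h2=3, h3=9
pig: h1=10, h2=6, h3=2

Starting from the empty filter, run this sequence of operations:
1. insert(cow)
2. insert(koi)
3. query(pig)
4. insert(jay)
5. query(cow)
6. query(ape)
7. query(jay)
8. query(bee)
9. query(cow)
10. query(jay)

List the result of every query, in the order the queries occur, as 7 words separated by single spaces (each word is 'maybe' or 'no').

Start: bits=00000000000000
Op 1: insert cow -> sets bits 0 3 4 -> bits=10011000000000
Op 2: insert koi -> sets bits 5 6 11 -> bits=10011110000100
Op 3: query pig -> checks bit2=0, bit6=1, bit10=0 (has a 0) -> no
Op 4: insert jay -> sets bits 4 10 12 -> bits=10011110001110
Op 5: query cow -> checks bit0=1, bit3=1, bit4=1 (all 1) -> maybe
Op 6: query ape -> checks bit1=0, bit3=1, bit9=0 (has a 0) -> no
Op 7: query jay -> checks bit4=1, bit10=1, bit12=1 (all 1) -> maybe
Op 8: query bee -> checks bit4=1, bit7=0, bit10=1 (has a 0) -> no
Op 9: query cow -> checks bit0=1, bit3=1, bit4=1 (all 1) -> maybe
Op 10: query jay -> checks bit4=1, bit10=1, bit12=1 (all 1) -> maybe
Query results in order: no maybe no maybe no maybe maybe

Answer: no maybe no maybe no maybe maybe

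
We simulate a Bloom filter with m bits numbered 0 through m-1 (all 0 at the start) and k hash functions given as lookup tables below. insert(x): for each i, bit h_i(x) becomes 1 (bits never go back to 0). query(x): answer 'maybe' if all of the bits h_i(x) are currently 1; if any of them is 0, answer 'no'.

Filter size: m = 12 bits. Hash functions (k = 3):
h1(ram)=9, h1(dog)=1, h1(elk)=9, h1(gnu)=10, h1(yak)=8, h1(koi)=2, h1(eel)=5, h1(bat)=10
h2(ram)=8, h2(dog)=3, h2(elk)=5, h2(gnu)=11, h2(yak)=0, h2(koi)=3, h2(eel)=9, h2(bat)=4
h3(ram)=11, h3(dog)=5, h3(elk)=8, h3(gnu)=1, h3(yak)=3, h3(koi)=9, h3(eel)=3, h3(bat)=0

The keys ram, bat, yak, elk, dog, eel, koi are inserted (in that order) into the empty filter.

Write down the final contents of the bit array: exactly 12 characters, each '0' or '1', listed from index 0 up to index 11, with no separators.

Start: bits=000000000000
After insert 'ram': sets bits 8 9 11 -> bits=000000001101
After insert 'bat': sets bits 0 4 10 -> bits=100010001111
After insert 'yak': sets bits 0 3 8 -> bits=100110001111
After insert 'elk': sets bits 5 8 9 -> bits=100111001111
After insert 'dog': sets bits 1 3 5 -> bits=110111001111
After insert 'eel': sets bits 3 5 9 -> bits=110111001111
After insert 'koi': sets bits 2 3 9 -> bits=111111001111

Answer: 111111001111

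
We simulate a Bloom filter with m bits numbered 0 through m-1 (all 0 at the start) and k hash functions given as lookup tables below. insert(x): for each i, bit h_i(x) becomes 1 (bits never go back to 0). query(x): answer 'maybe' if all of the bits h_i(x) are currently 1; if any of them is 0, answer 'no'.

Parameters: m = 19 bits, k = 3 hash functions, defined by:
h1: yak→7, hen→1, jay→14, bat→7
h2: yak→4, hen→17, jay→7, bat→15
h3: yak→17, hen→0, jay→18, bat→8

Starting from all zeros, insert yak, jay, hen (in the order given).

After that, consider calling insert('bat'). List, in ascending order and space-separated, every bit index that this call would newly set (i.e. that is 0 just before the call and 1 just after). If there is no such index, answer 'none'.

Answer: 8 15

Derivation:
Start: bits=0000000000000000000
After insert 'yak': sets bits 4 7 17 -> bits=0000100100000000010
After insert 'jay': sets bits 7 14 18 -> bits=0000100100000010011
After insert 'hen': sets bits 0 1 17 -> bits=1100100100000010011
insert 'bat' would touch bits 7 8 15; currently bit7=1, bit8=0, bit15=0
Bits that are 0 among those (would change 0->1): 8 15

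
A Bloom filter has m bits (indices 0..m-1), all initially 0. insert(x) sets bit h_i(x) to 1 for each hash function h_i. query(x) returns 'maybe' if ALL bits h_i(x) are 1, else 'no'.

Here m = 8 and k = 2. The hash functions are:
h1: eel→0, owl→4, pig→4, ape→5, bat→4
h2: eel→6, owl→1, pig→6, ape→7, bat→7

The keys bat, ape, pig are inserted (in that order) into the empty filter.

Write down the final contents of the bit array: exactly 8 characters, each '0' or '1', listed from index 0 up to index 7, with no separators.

Start: bits=00000000
After insert 'bat': sets bits 4 7 -> bits=00001001
After insert 'ape': sets bits 5 7 -> bits=00001101
After insert 'pig': sets bits 4 6 -> bits=00001111

Answer: 00001111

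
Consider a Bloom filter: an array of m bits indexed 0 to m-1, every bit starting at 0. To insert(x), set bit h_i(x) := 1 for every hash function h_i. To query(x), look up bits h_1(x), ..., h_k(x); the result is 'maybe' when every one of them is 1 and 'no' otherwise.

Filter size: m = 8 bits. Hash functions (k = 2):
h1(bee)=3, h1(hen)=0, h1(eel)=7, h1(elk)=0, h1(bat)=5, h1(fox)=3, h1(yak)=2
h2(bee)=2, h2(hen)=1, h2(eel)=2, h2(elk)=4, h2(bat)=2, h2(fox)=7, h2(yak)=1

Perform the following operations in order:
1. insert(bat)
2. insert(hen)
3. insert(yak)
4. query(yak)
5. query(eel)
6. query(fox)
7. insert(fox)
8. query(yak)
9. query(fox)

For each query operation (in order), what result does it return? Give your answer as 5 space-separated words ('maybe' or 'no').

Answer: maybe no no maybe maybe

Derivation:
Start: bits=00000000
Op 1: insert bat -> sets bits 2 5 -> bits=00100100
Op 2: insert hen -> sets bits 0 1 -> bits=11100100
Op 3: insert yak -> sets bits 1 2 -> bits=11100100
Op 4: query yak -> checks bit1=1, bit2=1 (all 1) -> maybe
Op 5: query eel -> checks bit2=1, bit7=0 (has a 0) -> no
Op 6: query fox -> checks bit3=0, bit7=0 (has a 0) -> no
Op 7: insert fox -> sets bits 3 7 -> bits=11110101
Op 8: query yak -> checks bit1=1, bit2=1 (all 1) -> maybe
Op 9: query fox -> checks bit3=1, bit7=1 (all 1) -> maybe
Query results in order: maybe no no maybe maybe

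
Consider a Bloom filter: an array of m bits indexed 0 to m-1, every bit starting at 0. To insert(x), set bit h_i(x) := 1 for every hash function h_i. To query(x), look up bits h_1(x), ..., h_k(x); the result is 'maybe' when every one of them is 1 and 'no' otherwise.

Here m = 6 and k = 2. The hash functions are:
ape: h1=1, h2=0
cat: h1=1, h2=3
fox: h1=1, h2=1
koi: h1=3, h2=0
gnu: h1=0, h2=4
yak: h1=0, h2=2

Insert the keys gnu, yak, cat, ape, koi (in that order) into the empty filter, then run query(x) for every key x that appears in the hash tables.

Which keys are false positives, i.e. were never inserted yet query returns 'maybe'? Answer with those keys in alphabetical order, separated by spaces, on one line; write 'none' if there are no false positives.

Answer: fox

Derivation:
Start: bits=000000
After insert 'gnu': sets bits 0 4 -> bits=100010
After insert 'yak': sets bits 0 2 -> bits=101010
After insert 'cat': sets bits 1 3 -> bits=111110
After insert 'ape': sets bits 0 1 -> bits=111110
After insert 'koi': sets bits 0 3 -> bits=111110
Not inserted: fox — query each against bits=111110:
query fox: checks bit1=1 (all 1) -> maybe => FALSE POSITIVE
False positives (alphabetical): fox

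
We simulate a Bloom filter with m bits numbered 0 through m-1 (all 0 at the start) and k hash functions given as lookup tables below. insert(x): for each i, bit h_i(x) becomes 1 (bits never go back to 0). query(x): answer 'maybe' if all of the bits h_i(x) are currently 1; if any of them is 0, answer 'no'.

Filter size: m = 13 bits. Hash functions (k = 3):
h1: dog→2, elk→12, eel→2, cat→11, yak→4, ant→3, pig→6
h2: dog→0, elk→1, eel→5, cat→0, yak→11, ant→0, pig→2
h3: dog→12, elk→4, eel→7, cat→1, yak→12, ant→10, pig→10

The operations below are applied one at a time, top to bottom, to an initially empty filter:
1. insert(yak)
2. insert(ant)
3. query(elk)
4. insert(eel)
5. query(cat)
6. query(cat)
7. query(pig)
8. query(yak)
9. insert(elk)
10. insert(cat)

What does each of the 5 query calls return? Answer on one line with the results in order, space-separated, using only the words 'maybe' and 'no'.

Answer: no no no no maybe

Derivation:
Start: bits=0000000000000
Op 1: insert yak -> sets bits 4 11 12 -> bits=0000100000011
Op 2: insert ant -> sets bits 0 3 10 -> bits=1001100000111
Op 3: query elk -> checks bit1=0, bit4=1, bit12=1 (has a 0) -> no
Op 4: insert eel -> sets bits 2 5 7 -> bits=1011110100111
Op 5: query cat -> checks bit0=1, bit1=0, bit11=1 (has a 0) -> no
Op 6: query cat -> checks bit0=1, bit1=0, bit11=1 (has a 0) -> no
Op 7: query pig -> checks bit2=1, bit6=0, bit10=1 (has a 0) -> no
Op 8: query yak -> checks bit4=1, bit11=1, bit12=1 (all 1) -> maybe
Op 9: insert elk -> sets bits 1 4 12 -> bits=1111110100111
Op 10: insert cat -> sets bits 0 1 11 -> bits=1111110100111
Query results in order: no no no no maybe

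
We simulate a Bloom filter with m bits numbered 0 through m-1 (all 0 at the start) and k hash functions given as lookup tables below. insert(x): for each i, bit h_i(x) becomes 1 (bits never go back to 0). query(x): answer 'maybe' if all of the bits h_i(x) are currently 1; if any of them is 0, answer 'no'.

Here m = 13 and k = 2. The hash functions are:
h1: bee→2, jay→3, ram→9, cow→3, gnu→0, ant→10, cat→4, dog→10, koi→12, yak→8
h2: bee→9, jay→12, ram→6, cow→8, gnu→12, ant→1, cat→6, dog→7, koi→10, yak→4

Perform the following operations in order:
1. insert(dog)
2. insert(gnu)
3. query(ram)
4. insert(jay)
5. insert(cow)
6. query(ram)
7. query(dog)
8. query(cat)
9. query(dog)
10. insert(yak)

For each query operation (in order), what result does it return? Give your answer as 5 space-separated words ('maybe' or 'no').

Answer: no no maybe no maybe

Derivation:
Start: bits=0000000000000
Op 1: insert dog -> sets bits 7 10 -> bits=0000000100100
Op 2: insert gnu -> sets bits 0 12 -> bits=1000000100101
Op 3: query ram -> checks bit6=0, bit9=0 (has a 0) -> no
Op 4: insert jay -> sets bits 3 12 -> bits=1001000100101
Op 5: insert cow -> sets bits 3 8 -> bits=1001000110101
Op 6: query ram -> checks bit6=0, bit9=0 (has a 0) -> no
Op 7: query dog -> checks bit7=1, bit10=1 (all 1) -> maybe
Op 8: query cat -> checks bit4=0, bit6=0 (has a 0) -> no
Op 9: query dog -> checks bit7=1, bit10=1 (all 1) -> maybe
Op 10: insert yak -> sets bits 4 8 -> bits=1001100110101
Query results in order: no no maybe no maybe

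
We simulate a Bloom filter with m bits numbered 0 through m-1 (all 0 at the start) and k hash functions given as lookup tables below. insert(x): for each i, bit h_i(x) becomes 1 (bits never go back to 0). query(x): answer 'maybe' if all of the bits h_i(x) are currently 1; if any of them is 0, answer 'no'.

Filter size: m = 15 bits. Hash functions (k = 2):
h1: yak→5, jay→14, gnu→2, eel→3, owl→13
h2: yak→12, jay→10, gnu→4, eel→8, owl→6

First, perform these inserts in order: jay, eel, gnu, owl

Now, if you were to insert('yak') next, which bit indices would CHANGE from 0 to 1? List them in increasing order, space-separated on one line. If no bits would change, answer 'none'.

Start: bits=000000000000000
After insert 'jay': sets bits 10 14 -> bits=000000000010001
After insert 'eel': sets bits 3 8 -> bits=000100001010001
After insert 'gnu': sets bits 2 4 -> bits=001110001010001
After insert 'owl': sets bits 6 13 -> bits=001110101010011
insert 'yak' would touch bits 5 12; currently bit5=0, bit12=0
Bits that are 0 among those (would change 0->1): 5 12

Answer: 5 12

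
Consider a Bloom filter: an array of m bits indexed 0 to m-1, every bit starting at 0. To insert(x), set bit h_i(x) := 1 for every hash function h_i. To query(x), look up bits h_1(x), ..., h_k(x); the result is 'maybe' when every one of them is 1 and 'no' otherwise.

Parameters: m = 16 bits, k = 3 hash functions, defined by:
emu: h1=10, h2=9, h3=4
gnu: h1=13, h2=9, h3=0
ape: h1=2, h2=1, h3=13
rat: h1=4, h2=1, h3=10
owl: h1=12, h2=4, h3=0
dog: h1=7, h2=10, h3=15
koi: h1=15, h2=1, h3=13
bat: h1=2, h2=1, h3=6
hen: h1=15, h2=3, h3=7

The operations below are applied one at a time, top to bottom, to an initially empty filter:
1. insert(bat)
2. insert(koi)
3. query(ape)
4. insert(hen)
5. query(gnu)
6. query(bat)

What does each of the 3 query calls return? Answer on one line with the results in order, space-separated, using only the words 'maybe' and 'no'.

Answer: maybe no maybe

Derivation:
Start: bits=0000000000000000
Op 1: insert bat -> sets bits 1 2 6 -> bits=0110001000000000
Op 2: insert koi -> sets bits 1 13 15 -> bits=0110001000000101
Op 3: query ape -> checks bit1=1, bit2=1, bit13=1 (all 1) -> maybe
Op 4: insert hen -> sets bits 3 7 15 -> bits=0111001100000101
Op 5: query gnu -> checks bit0=0, bit9=0, bit13=1 (has a 0) -> no
Op 6: query bat -> checks bit1=1, bit2=1, bit6=1 (all 1) -> maybe
Query results in order: maybe no maybe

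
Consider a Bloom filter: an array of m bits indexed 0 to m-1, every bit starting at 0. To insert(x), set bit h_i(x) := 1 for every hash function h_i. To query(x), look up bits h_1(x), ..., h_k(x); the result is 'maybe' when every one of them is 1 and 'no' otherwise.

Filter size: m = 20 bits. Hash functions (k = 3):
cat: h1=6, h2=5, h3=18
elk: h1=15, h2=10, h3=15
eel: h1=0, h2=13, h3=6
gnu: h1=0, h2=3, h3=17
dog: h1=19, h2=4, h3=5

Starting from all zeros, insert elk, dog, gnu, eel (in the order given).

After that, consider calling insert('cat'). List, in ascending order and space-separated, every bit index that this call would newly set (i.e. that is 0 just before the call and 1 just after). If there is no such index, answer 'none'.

Start: bits=00000000000000000000
After insert 'elk': sets bits 10 15 -> bits=00000000001000010000
After insert 'dog': sets bits 4 5 19 -> bits=00001100001000010001
After insert 'gnu': sets bits 0 3 17 -> bits=10011100001000010101
After insert 'eel': sets bits 0 6 13 -> bits=10011110001001010101
insert 'cat' would touch bits 5 6 18; currently bit5=1, bit6=1, bit18=0
Bits that are 0 among those (would change 0->1): 18

Answer: 18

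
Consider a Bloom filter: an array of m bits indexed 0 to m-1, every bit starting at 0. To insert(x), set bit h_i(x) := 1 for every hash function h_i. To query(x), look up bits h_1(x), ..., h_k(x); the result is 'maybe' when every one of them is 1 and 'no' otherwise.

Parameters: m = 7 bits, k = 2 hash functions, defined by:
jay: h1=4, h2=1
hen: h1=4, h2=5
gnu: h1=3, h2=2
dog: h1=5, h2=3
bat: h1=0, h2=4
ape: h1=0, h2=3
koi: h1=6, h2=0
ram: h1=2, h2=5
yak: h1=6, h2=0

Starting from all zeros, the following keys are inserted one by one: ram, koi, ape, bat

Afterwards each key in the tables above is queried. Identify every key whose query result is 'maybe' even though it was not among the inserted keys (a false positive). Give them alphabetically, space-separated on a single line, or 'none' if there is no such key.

Start: bits=0000000
After insert 'ram': sets bits 2 5 -> bits=0010010
After insert 'koi': sets bits 0 6 -> bits=1010011
After insert 'ape': sets bits 0 3 -> bits=1011011
After insert 'bat': sets bits 0 4 -> bits=1011111
Not inserted: dog gnu hen jay yak — query each against bits=1011111:
query dog: checks bit3=1, bit5=1 (all 1) -> maybe => FALSE POSITIVE
query gnu: checks bit2=1, bit3=1 (all 1) -> maybe => FALSE POSITIVE
query hen: checks bit4=1, bit5=1 (all 1) -> maybe => FALSE POSITIVE
query jay: checks bit1=0, bit4=1 (has a 0) -> no => not a false positive
query yak: checks bit0=1, bit6=1 (all 1) -> maybe => FALSE POSITIVE
False positives (alphabetical): dog gnu hen yak

Answer: dog gnu hen yak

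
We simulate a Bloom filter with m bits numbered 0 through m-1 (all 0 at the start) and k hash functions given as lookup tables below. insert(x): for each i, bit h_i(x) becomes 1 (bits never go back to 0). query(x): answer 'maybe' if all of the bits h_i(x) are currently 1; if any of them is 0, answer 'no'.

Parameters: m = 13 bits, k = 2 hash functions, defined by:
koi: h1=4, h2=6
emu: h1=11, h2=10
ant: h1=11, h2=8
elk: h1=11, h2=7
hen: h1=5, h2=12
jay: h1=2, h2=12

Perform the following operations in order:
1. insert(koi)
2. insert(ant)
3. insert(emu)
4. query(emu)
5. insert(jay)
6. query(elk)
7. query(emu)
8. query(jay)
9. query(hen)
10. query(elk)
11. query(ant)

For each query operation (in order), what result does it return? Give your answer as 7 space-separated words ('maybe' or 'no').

Start: bits=0000000000000
Op 1: insert koi -> sets bits 4 6 -> bits=0000101000000
Op 2: insert ant -> sets bits 8 11 -> bits=0000101010010
Op 3: insert emu -> sets bits 10 11 -> bits=0000101010110
Op 4: query emu -> checks bit10=1, bit11=1 (all 1) -> maybe
Op 5: insert jay -> sets bits 2 12 -> bits=0010101010111
Op 6: query elk -> checks bit7=0, bit11=1 (has a 0) -> no
Op 7: query emu -> checks bit10=1, bit11=1 (all 1) -> maybe
Op 8: query jay -> checks bit2=1, bit12=1 (all 1) -> maybe
Op 9: query hen -> checks bit5=0, bit12=1 (has a 0) -> no
Op 10: query elk -> checks bit7=0, bit11=1 (has a 0) -> no
Op 11: query ant -> checks bit8=1, bit11=1 (all 1) -> maybe
Query results in order: maybe no maybe maybe no no maybe

Answer: maybe no maybe maybe no no maybe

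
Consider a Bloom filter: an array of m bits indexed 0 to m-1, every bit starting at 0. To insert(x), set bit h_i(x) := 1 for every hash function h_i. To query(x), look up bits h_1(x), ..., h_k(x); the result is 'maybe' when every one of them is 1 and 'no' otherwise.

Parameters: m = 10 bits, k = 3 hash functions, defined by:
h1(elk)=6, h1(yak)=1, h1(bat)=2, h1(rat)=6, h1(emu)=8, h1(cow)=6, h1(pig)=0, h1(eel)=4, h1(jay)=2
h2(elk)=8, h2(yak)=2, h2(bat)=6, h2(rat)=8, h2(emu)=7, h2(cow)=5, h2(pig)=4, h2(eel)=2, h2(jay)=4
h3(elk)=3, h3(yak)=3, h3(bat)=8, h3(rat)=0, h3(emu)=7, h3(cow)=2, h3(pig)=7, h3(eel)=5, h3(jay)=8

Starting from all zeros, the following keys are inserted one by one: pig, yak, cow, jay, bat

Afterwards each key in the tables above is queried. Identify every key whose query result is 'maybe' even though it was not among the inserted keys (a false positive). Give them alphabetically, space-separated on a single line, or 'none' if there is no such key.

Start: bits=0000000000
After insert 'pig': sets bits 0 4 7 -> bits=1000100100
After insert 'yak': sets bits 1 2 3 -> bits=1111100100
After insert 'cow': sets bits 2 5 6 -> bits=1111111100
After insert 'jay': sets bits 2 4 8 -> bits=1111111110
After insert 'bat': sets bits 2 6 8 -> bits=1111111110
Not inserted: eel elk emu rat — query each against bits=1111111110:
query eel: checks bit2=1, bit4=1, bit5=1 (all 1) -> maybe => FALSE POSITIVE
query elk: checks bit3=1, bit6=1, bit8=1 (all 1) -> maybe => FALSE POSITIVE
query emu: checks bit7=1, bit8=1 (all 1) -> maybe => FALSE POSITIVE
query rat: checks bit0=1, bit6=1, bit8=1 (all 1) -> maybe => FALSE POSITIVE
False positives (alphabetical): eel elk emu rat

Answer: eel elk emu rat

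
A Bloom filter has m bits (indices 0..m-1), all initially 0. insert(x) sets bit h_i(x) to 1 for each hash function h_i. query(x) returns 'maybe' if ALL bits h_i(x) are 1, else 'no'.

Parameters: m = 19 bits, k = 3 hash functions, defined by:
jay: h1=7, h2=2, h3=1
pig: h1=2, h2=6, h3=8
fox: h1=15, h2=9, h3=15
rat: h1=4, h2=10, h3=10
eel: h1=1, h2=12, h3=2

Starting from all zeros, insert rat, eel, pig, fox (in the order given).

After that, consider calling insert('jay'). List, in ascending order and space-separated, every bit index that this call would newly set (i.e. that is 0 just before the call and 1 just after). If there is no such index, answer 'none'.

Start: bits=0000000000000000000
After insert 'rat': sets bits 4 10 -> bits=0000100000100000000
After insert 'eel': sets bits 1 2 12 -> bits=0110100000101000000
After insert 'pig': sets bits 2 6 8 -> bits=0110101010101000000
After insert 'fox': sets bits 9 15 -> bits=0110101011101001000
insert 'jay' would touch bits 1 2 7; currently bit1=1, bit2=1, bit7=0
Bits that are 0 among those (would change 0->1): 7

Answer: 7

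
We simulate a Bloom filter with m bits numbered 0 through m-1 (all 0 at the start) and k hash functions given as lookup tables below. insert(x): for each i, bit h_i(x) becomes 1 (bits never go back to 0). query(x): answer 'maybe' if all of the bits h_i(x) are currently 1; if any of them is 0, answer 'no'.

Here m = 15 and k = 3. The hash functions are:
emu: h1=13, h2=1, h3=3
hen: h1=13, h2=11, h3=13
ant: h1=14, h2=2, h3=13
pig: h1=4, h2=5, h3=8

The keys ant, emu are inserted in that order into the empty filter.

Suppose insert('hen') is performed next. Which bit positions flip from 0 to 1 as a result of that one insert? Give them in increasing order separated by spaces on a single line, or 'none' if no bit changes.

Answer: 11

Derivation:
Start: bits=000000000000000
After insert 'ant': sets bits 2 13 14 -> bits=001000000000011
After insert 'emu': sets bits 1 3 13 -> bits=011100000000011
insert 'hen' would touch bits 11 13; currently bit11=0, bit13=1
Bits that are 0 among those (would change 0->1): 11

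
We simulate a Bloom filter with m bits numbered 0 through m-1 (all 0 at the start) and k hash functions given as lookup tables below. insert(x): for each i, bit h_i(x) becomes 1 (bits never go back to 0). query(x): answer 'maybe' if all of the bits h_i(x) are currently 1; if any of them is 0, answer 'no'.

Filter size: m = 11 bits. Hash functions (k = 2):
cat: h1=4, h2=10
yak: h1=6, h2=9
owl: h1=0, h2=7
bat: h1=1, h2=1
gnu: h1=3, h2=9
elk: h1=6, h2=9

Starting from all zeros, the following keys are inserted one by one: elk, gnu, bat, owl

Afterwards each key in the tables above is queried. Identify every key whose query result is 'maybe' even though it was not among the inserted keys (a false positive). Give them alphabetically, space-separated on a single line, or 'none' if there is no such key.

Answer: yak

Derivation:
Start: bits=00000000000
After insert 'elk': sets bits 6 9 -> bits=00000010010
After insert 'gnu': sets bits 3 9 -> bits=00010010010
After insert 'bat': sets bits 1 -> bits=01010010010
After insert 'owl': sets bits 0 7 -> bits=11010011010
Not inserted: cat yak — query each against bits=11010011010:
query cat: checks bit4=0, bit10=0 (has a 0) -> no => not a false positive
query yak: checks bit6=1, bit9=1 (all 1) -> maybe => FALSE POSITIVE
False positives (alphabetical): yak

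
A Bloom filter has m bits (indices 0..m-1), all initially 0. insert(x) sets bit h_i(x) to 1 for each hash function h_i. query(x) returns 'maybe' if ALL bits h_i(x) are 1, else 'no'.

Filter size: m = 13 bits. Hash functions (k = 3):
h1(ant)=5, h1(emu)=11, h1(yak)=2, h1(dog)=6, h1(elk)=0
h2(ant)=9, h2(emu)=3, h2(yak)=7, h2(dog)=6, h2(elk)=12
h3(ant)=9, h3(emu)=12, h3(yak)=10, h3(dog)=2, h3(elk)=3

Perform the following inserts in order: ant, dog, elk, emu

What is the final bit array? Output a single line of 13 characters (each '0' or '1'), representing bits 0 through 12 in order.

Start: bits=0000000000000
After insert 'ant': sets bits 5 9 -> bits=0000010001000
After insert 'dog': sets bits 2 6 -> bits=0010011001000
After insert 'elk': sets bits 0 3 12 -> bits=1011011001001
After insert 'emu': sets bits 3 11 12 -> bits=1011011001011

Answer: 1011011001011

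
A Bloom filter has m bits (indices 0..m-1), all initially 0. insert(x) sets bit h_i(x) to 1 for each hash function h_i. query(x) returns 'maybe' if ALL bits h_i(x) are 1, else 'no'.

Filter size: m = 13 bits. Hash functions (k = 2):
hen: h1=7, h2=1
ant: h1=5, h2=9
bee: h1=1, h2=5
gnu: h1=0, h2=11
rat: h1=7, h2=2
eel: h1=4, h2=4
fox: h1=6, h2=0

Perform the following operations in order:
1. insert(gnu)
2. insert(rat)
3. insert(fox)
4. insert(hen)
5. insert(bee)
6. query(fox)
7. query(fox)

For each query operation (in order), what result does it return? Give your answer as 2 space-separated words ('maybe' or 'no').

Answer: maybe maybe

Derivation:
Start: bits=0000000000000
Op 1: insert gnu -> sets bits 0 11 -> bits=1000000000010
Op 2: insert rat -> sets bits 2 7 -> bits=1010000100010
Op 3: insert fox -> sets bits 0 6 -> bits=1010001100010
Op 4: insert hen -> sets bits 1 7 -> bits=1110001100010
Op 5: insert bee -> sets bits 1 5 -> bits=1110011100010
Op 6: query fox -> checks bit0=1, bit6=1 (all 1) -> maybe
Op 7: query fox -> checks bit0=1, bit6=1 (all 1) -> maybe
Query results in order: maybe maybe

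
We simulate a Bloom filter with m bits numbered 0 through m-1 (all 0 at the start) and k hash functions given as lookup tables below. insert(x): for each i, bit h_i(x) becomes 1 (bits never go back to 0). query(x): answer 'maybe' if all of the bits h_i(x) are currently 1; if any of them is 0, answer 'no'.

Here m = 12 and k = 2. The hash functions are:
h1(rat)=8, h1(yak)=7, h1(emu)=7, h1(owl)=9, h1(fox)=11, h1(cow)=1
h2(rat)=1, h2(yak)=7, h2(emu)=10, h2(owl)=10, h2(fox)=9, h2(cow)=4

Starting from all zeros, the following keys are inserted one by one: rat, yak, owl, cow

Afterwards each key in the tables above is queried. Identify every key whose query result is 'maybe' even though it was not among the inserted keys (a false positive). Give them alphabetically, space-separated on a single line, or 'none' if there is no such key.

Answer: emu

Derivation:
Start: bits=000000000000
After insert 'rat': sets bits 1 8 -> bits=010000001000
After insert 'yak': sets bits 7 -> bits=010000011000
After insert 'owl': sets bits 9 10 -> bits=010000011110
After insert 'cow': sets bits 1 4 -> bits=010010011110
Not inserted: emu fox — query each against bits=010010011110:
query emu: checks bit7=1, bit10=1 (all 1) -> maybe => FALSE POSITIVE
query fox: checks bit9=1, bit11=0 (has a 0) -> no => not a false positive
False positives (alphabetical): emu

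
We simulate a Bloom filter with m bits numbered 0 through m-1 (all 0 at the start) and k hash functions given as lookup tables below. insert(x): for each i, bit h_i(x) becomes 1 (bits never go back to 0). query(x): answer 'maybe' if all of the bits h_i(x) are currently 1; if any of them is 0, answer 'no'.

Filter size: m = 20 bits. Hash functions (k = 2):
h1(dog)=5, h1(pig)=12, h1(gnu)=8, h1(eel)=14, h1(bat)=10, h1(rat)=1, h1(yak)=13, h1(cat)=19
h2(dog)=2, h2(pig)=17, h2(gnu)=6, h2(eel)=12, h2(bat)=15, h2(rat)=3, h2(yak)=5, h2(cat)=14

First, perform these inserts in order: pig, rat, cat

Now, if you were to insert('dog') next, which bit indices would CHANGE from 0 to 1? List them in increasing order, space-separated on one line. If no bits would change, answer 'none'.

Start: bits=00000000000000000000
After insert 'pig': sets bits 12 17 -> bits=00000000000010000100
After insert 'rat': sets bits 1 3 -> bits=01010000000010000100
After insert 'cat': sets bits 14 19 -> bits=01010000000010100101
insert 'dog' would touch bits 2 5; currently bit2=0, bit5=0
Bits that are 0 among those (would change 0->1): 2 5

Answer: 2 5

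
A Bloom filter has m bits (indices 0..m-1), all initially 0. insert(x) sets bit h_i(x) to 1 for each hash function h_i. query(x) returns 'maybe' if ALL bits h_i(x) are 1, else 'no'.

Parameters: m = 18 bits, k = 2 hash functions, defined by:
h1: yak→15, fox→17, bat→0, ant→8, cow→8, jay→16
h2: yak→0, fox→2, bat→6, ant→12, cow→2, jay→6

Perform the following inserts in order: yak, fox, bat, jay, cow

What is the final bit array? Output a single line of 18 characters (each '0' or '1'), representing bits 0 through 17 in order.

Answer: 101000101000000111

Derivation:
Start: bits=000000000000000000
After insert 'yak': sets bits 0 15 -> bits=100000000000000100
After insert 'fox': sets bits 2 17 -> bits=101000000000000101
After insert 'bat': sets bits 0 6 -> bits=101000100000000101
After insert 'jay': sets bits 6 16 -> bits=101000100000000111
After insert 'cow': sets bits 2 8 -> bits=101000101000000111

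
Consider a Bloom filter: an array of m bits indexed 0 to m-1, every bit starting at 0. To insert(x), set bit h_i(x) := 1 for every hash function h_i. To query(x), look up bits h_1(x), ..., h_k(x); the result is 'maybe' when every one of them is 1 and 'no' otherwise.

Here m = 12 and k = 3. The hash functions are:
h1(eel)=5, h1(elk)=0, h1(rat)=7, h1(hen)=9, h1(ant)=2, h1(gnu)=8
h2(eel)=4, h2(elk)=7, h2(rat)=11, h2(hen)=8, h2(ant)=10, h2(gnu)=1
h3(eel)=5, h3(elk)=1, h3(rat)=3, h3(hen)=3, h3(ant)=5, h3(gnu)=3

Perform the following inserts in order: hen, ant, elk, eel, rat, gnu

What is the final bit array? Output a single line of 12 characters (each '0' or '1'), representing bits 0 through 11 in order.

Answer: 111111011111

Derivation:
Start: bits=000000000000
After insert 'hen': sets bits 3 8 9 -> bits=000100001100
After insert 'ant': sets bits 2 5 10 -> bits=001101001110
After insert 'elk': sets bits 0 1 7 -> bits=111101011110
After insert 'eel': sets bits 4 5 -> bits=111111011110
After insert 'rat': sets bits 3 7 11 -> bits=111111011111
After insert 'gnu': sets bits 1 3 8 -> bits=111111011111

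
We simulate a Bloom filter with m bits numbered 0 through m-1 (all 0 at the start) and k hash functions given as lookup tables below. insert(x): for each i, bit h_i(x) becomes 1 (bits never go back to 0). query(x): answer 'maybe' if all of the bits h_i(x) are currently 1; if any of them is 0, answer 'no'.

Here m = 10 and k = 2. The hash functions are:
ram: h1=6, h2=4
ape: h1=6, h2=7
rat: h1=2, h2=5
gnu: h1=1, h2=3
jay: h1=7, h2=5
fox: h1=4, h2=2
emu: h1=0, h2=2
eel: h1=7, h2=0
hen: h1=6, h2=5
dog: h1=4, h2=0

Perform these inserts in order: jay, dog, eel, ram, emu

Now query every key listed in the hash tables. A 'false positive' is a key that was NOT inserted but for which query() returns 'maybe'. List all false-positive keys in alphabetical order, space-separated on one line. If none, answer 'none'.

Start: bits=0000000000
After insert 'jay': sets bits 5 7 -> bits=0000010100
After insert 'dog': sets bits 0 4 -> bits=1000110100
After insert 'eel': sets bits 0 7 -> bits=1000110100
After insert 'ram': sets bits 4 6 -> bits=1000111100
After insert 'emu': sets bits 0 2 -> bits=1010111100
Not inserted: ape fox gnu hen rat — query each against bits=1010111100:
query ape: checks bit6=1, bit7=1 (all 1) -> maybe => FALSE POSITIVE
query fox: checks bit2=1, bit4=1 (all 1) -> maybe => FALSE POSITIVE
query gnu: checks bit1=0, bit3=0 (has a 0) -> no => not a false positive
query hen: checks bit5=1, bit6=1 (all 1) -> maybe => FALSE POSITIVE
query rat: checks bit2=1, bit5=1 (all 1) -> maybe => FALSE POSITIVE
False positives (alphabetical): ape fox hen rat

Answer: ape fox hen rat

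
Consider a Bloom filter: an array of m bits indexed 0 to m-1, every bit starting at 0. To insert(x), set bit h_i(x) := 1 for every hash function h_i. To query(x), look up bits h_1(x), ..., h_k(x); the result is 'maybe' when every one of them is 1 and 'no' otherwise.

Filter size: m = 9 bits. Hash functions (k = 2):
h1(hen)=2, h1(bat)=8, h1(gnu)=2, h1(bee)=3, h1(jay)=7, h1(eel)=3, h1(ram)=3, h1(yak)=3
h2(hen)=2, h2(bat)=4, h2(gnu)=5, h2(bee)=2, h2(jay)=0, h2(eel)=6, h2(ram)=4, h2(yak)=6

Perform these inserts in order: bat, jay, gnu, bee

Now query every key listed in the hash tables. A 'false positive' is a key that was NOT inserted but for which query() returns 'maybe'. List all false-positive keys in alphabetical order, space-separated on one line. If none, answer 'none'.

Start: bits=000000000
After insert 'bat': sets bits 4 8 -> bits=000010001
After insert 'jay': sets bits 0 7 -> bits=100010011
After insert 'gnu': sets bits 2 5 -> bits=101011011
After insert 'bee': sets bits 2 3 -> bits=101111011
Not inserted: eel hen ram yak — query each against bits=101111011:
query eel: checks bit3=1, bit6=0 (has a 0) -> no => not a false positive
query hen: checks bit2=1 (all 1) -> maybe => FALSE POSITIVE
query ram: checks bit3=1, bit4=1 (all 1) -> maybe => FALSE POSITIVE
query yak: checks bit3=1, bit6=0 (has a 0) -> no => not a false positive
False positives (alphabetical): hen ram

Answer: hen ram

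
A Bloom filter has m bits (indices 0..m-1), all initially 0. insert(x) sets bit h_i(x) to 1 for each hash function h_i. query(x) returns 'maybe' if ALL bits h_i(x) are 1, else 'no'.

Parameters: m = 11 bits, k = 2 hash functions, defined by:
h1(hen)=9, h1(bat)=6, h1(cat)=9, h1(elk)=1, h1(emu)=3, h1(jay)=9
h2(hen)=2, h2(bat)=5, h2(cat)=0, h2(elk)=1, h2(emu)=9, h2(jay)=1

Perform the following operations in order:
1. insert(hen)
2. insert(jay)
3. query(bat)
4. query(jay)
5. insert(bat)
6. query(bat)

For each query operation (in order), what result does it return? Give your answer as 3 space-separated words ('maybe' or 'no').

Answer: no maybe maybe

Derivation:
Start: bits=00000000000
Op 1: insert hen -> sets bits 2 9 -> bits=00100000010
Op 2: insert jay -> sets bits 1 9 -> bits=01100000010
Op 3: query bat -> checks bit5=0, bit6=0 (has a 0) -> no
Op 4: query jay -> checks bit1=1, bit9=1 (all 1) -> maybe
Op 5: insert bat -> sets bits 5 6 -> bits=01100110010
Op 6: query bat -> checks bit5=1, bit6=1 (all 1) -> maybe
Query results in order: no maybe maybe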